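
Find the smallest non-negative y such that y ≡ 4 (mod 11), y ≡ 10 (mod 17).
180

Using the Chinese Remainder Theorem:
M = product of moduli = 187
For equation 1: M_1 = 17, 17 ≡ 6 (mod 11), inverse of 17 mod 11 is 2 (check: 6 × 2 = 12 ≡ 1 (mod 11))
For equation 2: M_2 = 11, 11 ≡ 11 (mod 17), inverse of 11 mod 17 is 14 (check: 11 × 14 = 154 ≡ 1 (mod 17))
Combine: y ≡ Σ r_i×M_i×(M_i⁻¹ mod m_i) = 4×17×2 + 10×11×14 = 136 + 1540 = 1676
1676 mod 187 = 180
y ≡ 180 (mod 187)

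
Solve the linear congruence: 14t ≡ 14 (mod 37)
1

Since gcd(14, 37) = 1 divides 14, a solution exists.
Multiply both sides by the inverse of 14 mod 37:
  14^(-1) mod 37 = 8
  x ≡ 8 × 14 ≡ 112 ≡ 1 (mod 37)
Verification: 14 × 1 = 14 = 0 × 37 + 14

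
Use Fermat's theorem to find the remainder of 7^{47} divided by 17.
5

By Fermat's Little Theorem, a^(p-1) ≡ 1 (mod p) for prime p and gcd(a, p) = 1
Here p = 17, so 7^16 ≡ 1 (mod 17)
We can reduce the exponent: 47 mod 16 = 15
So 7^47 ≡ 7^15 (mod 17)
Computing: 7^15 mod 17 = 5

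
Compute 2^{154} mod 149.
64

Using successive squaring:
Binary expansion of 154: 10011010
Powers of 2 mod 149 (each is the square of the previous):
  2^1 ≡ 2 (mod 149)
  2^2 ≡ 2² = 4 ≡ 4 (mod 149)
  2^4 ≡ 4² = 16 ≡ 16 (mod 149)
  2^8 ≡ 16² = 256 ≡ 107 (mod 149)
  2^16 ≡ 107² = 11449 ≡ 125 (mod 149)
  2^32 ≡ 125² = 15625 ≡ 129 (mod 149)
  2^64 ≡ 129² = 16641 ≡ 102 (mod 149)
  2^128 ≡ 102² = 10404 ≡ 123 (mod 149)
154 = 128 + 16 + 8 + 2, so 2^154 = 2^128 × 2^16 × 2^8 × 2^2 ≡ 123 × 125 × 107 × 4 (mod 149)
Multiplying step by step:
  123 × 125 = 15375 ≡ 28 (mod 149)
  28 × 107 = 2996 ≡ 16 (mod 149)
  16 × 4 = 64 ≡ 64 (mod 149)
Result: 2^154 ≡ 64 (mod 149)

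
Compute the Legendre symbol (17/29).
(17/29) = 17^{14} mod 29 = -1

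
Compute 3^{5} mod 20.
3

Using successive squaring:
Binary expansion of 5: 101
Powers of 3 mod 20 (each is the square of the previous):
  3^1 ≡ 3 (mod 20)
  3^2 ≡ 3² = 9 ≡ 9 (mod 20)
  3^4 ≡ 9² = 81 ≡ 1 (mod 20)
5 = 4 + 1, so 3^5 = 3^4 × 3^1 ≡ 1 × 3 (mod 20)
Multiplying step by step:
  1 × 3 = 3 ≡ 3 (mod 20)
Result: 3^5 ≡ 3 (mod 20)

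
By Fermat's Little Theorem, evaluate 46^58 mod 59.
By Fermat's Little Theorem, 46^{58} ≡ 1 (mod 59) since 59 is prime and gcd(46, 59) = 1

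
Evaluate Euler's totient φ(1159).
1080

Prime factorization: 1159 = 19 × 61
Using the formula φ(n) = n × Π(1 - 1/p) for each prime factor p:
φ(1159) = 1159 × (1 - 1/19) × (1 - 1/61)
φ(1159) = 1080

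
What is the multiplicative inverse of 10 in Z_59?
10^(-1) ≡ 6 (mod 59). Verification: 10 × 6 = 60 ≡ 1 (mod 59)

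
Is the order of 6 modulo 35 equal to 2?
Yes, ord_35(6) = 2.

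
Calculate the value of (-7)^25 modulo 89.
Using repeated squaring. (-7) ≡ 82 (mod 89). 25 = 16 + 8 + 1 (binary 11001). Repeated squaring mod 89: 82^1 ≡ 82; 82^2 ≡ 82² = 6724 ≡ 49; 82^4 ≡ 49² = 2401 ≡ 87; 82^8 ≡ 87² = 7569 ≡ 4; 82^16 ≡ 4² = 16 ≡ 16. Multiply: (-7)^25 ≡ 82^16 × 82^8 × 82^1 ≡ 16 × 4 × 82 (mod 89): 16 × 4 = 64 ≡ 64; 64 × 82 = 5248 ≡ 86. So (-7)^25 ≡ 86 (mod 89).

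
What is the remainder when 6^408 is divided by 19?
Using Fermat: 6^{18} ≡ 1 (mod 19). 408 ≡ 12 (mod 18). So 6^{408} ≡ 6^{12} ≡ 7 (mod 19)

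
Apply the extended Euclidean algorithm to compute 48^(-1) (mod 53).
Extended GCD: 48(21) + 53(-19) = 1. So 48^(-1) ≡ 21 ≡ 21 (mod 53). Verify: 48 × 21 = 1008 ≡ 1 (mod 53)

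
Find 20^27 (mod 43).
Using repeated squaring. 27 = 16 + 8 + 2 + 1 (binary 11011). Repeated squaring mod 43: 20^1 ≡ 20; 20^2 ≡ 20² = 400 ≡ 13; 20^4 ≡ 13² = 169 ≡ 40; 20^8 ≡ 40² = 1600 ≡ 9; 20^16 ≡ 9² = 81 ≡ 38. Multiply: 20^27 = 20^16 × 20^8 × 20^2 × 20^1 ≡ 38 × 9 × 13 × 20 (mod 43): 38 × 9 = 342 ≡ 41; 41 × 13 = 533 ≡ 17; 17 × 20 = 340 ≡ 39. So 20^27 ≡ 39 (mod 43).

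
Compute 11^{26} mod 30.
1

Using successive squaring:
Binary expansion of 26: 11010
Powers of 11 mod 30 (each is the square of the previous):
  11^1 ≡ 11 (mod 30)
  11^2 ≡ 11² = 121 ≡ 1 (mod 30)
  11^4 ≡ 1² = 1 ≡ 1 (mod 30)
  11^8 ≡ 1² = 1 ≡ 1 (mod 30)
  11^16 ≡ 1² = 1 ≡ 1 (mod 30)
26 = 16 + 8 + 2, so 11^26 = 11^16 × 11^8 × 11^2 ≡ 1 × 1 × 1 (mod 30)
Multiplying step by step:
  1 × 1 = 1 ≡ 1 (mod 30)
  1 × 1 = 1 ≡ 1 (mod 30)
Result: 11^26 ≡ 1 (mod 30)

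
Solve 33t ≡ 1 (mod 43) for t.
33^(-1) ≡ 30 (mod 43). Verification: 33 × 30 = 990 ≡ 1 (mod 43)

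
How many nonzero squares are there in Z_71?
For prime 71, there are (p-1)/2 = (71-1)/2 = 35 quadratic residues (excluding 0).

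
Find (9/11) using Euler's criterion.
(9/11) = 9^{5} mod 11 = 1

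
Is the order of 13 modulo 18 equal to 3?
Yes, ord_18(13) = 3.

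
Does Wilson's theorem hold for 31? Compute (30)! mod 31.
(30)! mod 31 = 30. Since this equals -1 (mod 31), Wilson confirms 31 is prime.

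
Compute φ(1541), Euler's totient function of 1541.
1452

Prime factorization: 1541 = 23 × 67
Using the formula φ(n) = n × Π(1 - 1/p) for each prime factor p:
φ(1541) = 1541 × (1 - 1/23) × (1 - 1/67)
φ(1541) = 1452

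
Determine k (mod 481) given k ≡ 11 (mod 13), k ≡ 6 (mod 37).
154

Using the Chinese Remainder Theorem:
M = product of moduli = 481
For equation 1: M_1 = 37, 37 ≡ 11 (mod 13), inverse of 37 mod 13 is 6 (check: 11 × 6 = 66 ≡ 1 (mod 13))
For equation 2: M_2 = 13, 13 ≡ 13 (mod 37), inverse of 13 mod 37 is 20 (check: 13 × 20 = 260 ≡ 1 (mod 37))
Combine: k ≡ Σ r_i×M_i×(M_i⁻¹ mod m_i) = 11×37×6 + 6×13×20 = 2442 + 1560 = 4002
4002 mod 481 = 154
k ≡ 154 (mod 481)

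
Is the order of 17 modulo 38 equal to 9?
Yes, ord_38(17) = 9.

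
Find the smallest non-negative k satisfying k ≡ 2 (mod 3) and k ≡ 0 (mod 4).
M = 3 × 4 = 12. M₁ = 4, y₁ ≡ 1 (mod 3). M₂ = 3, y₂ ≡ 3 (mod 4). k = 2×4×1 + 0×3×3 ≡ 8 (mod 12)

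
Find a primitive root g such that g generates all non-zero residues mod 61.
p - 1 = 60 has prime divisors 2, 3, 5. h is a primitive root mod 61 iff h^(60/q) ≢ 1 (mod 61) for each such q.
h = 2: 2^30 ≡ 60, 2^20 ≡ 47, 2^12 ≡ 9 (mod 61); none is 1, so 2 has order 60 and is a primitive root.
The smallest primitive root mod 61 is g = 2.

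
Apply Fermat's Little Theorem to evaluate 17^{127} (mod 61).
30

By Fermat's Little Theorem, a^(p-1) ≡ 1 (mod p) for prime p and gcd(a, p) = 1
Here p = 61, so 17^60 ≡ 1 (mod 61)
We can reduce the exponent: 127 mod 60 = 7
So 17^127 ≡ 17^7 (mod 61)
Computing: 17^7 mod 61 = 30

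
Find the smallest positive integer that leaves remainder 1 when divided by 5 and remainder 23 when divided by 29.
M = 5 × 29 = 145. M₁ = 29, y₁ ≡ 4 (mod 5). M₂ = 5, y₂ ≡ 6 (mod 29). t = 1×29×4 + 23×5×6 ≡ 81 (mod 145). The smallest positive such number is 81.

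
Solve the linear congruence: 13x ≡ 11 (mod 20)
7

Since gcd(13, 20) = 1 divides 11, a solution exists.
Multiply both sides by the inverse of 13 mod 20:
  13^(-1) mod 20 = 17
  x ≡ 17 × 11 ≡ 187 ≡ 7 (mod 20)
Verification: 13 × 7 = 91 = 4 × 20 + 11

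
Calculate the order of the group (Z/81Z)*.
54

Prime factorization: 81 = 3^4
Using the formula φ(n) = n × Π(1 - 1/p) for each prime factor p:
φ(81) = 81 × (1 - 1/3)
φ(81) = 54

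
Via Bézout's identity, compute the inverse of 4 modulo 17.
Extended GCD: 4(-4) + 17(1) = 1. So 4^(-1) ≡ 13 ≡ 13 (mod 17). Verify: 4 × 13 = 52 ≡ 1 (mod 17)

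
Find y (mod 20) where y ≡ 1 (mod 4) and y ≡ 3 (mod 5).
M = 4 × 5 = 20. M₁ = 5, y₁ ≡ 1 (mod 4). M₂ = 4, y₂ ≡ 4 (mod 5). y = 1×5×1 + 3×4×4 ≡ 13 (mod 20)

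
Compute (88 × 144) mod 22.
0

(88 × 144) = 12672
12672 mod 22 = 0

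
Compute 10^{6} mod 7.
1

Using successive squaring:
Binary expansion of 6: 110
Powers of 10 mod 7 (each is the square of the previous):
  10^1 ≡ 3 (mod 7)
  10^2 ≡ 3² = 9 ≡ 2 (mod 7)
  10^4 ≡ 2² = 4 ≡ 4 (mod 7)
6 = 4 + 2, so 10^6 = 10^4 × 10^2 ≡ 4 × 2 (mod 7)
Multiplying step by step:
  4 × 2 = 8 ≡ 1 (mod 7)
Result: 10^6 ≡ 1 (mod 7)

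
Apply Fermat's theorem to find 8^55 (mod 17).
By Fermat: 8^{16} ≡ 1 (mod 17). 55 = 3×16 + 7. So 8^{55} ≡ 8^{7} ≡ 15 (mod 17)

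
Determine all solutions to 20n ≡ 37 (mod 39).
35

Since gcd(20, 39) = 1 divides 37, a solution exists.
Multiply both sides by the inverse of 20 mod 39:
  20^(-1) mod 39 = 2
  x ≡ 2 × 37 ≡ 74 ≡ 35 (mod 39)
Verification: 20 × 35 = 700 = 17 × 39 + 37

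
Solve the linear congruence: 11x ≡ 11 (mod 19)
1

Since gcd(11, 19) = 1 divides 11, a solution exists.
Multiply both sides by the inverse of 11 mod 19:
  11^(-1) mod 19 = 7
  x ≡ 7 × 11 ≡ 77 ≡ 1 (mod 19)
Verification: 11 × 1 = 11 = 0 × 19 + 11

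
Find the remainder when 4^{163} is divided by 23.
By Fermat: 4^{22} ≡ 1 (mod 23). 163 = 7×22 + 9. So 4^{163} ≡ 4^{9} ≡ 13 (mod 23)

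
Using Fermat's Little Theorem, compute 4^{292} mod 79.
40

By Fermat's Little Theorem, a^(p-1) ≡ 1 (mod p) for prime p and gcd(a, p) = 1
Here p = 79, so 4^78 ≡ 1 (mod 79)
We can reduce the exponent: 292 mod 78 = 58
So 4^292 ≡ 4^58 (mod 79)
Computing: 4^58 mod 79 = 40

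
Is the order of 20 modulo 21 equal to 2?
Yes, ord_21(20) = 2.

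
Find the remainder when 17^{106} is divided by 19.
By Fermat: 17^{18} ≡ 1 (mod 19). 106 = 5×18 + 16. So 17^{106} ≡ 17^{16} ≡ 5 (mod 19)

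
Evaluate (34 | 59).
(34/59) = 34^{29} mod 59 = -1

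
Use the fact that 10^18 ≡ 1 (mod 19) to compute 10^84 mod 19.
By Fermat: 10^{18} ≡ 1 (mod 19). 84 = 4×18 + 12. So 10^{84} ≡ 10^{12} ≡ 7 (mod 19)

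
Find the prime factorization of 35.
5 × 7

Divide by primes starting from smallest:
35 ÷ 5 = 7
7 ÷ 7 = 1

35 = 5 × 7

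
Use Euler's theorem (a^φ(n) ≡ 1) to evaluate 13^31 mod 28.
By Euler: 13^{12} ≡ 1 (mod 28) since gcd(13, 28) = 1. 31 = 2×12 + 7. So 13^{31} ≡ 13^{7} ≡ 13 (mod 28)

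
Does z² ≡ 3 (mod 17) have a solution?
By Euler's criterion: 3^{8} ≡ 16 (mod 17). Since this equals -1 (≡ 16), 3 is not a QR.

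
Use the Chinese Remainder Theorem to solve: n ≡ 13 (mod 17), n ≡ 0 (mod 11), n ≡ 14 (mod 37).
2937

Using the Chinese Remainder Theorem:
M = product of moduli = 6919
For equation 1: M_1 = 407, 407 ≡ 16 (mod 17), inverse of 407 mod 17 is 16 (check: 16 × 16 = 256 ≡ 1 (mod 17))
For equation 2: M_2 = 629, 629 ≡ 2 (mod 11), inverse of 629 mod 11 is 6 (check: 2 × 6 = 12 ≡ 1 (mod 11))
For equation 3: M_3 = 187, 187 ≡ 2 (mod 37), inverse of 187 mod 37 is 19 (check: 2 × 19 = 38 ≡ 1 (mod 37))
Combine: n ≡ Σ r_i×M_i×(M_i⁻¹ mod m_i) = 13×407×16 + 0×629×6 + 14×187×19 = 84656 + 0 + 49742 = 134398
134398 mod 6919 = 2937
n ≡ 2937 (mod 6919)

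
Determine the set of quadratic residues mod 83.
QRs mod 83: {1, 3, 4, 7, 9, 10, 11, 12, 16, 17, 21, 23, 25, 26, 27, 28, 29, 30, 31, 33, 36, 37, 38, 40, 41, 44, 48, 49, 51, 59, 61, 63, 64, 65, 68, 69, 70, 75, 77, 78, 81}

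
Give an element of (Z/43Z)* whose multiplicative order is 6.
7 has order 6 mod 43 since 7^{6} ≡ 1 (mod 43) and no smaller power works.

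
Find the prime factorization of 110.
2 × 5 × 11

Divide by primes starting from smallest:
110 ÷ 2 = 55
55 ÷ 5 = 11
11 ÷ 11 = 1

110 = 2 × 5 × 11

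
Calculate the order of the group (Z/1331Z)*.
1210

Prime factorization: 1331 = 11^3
Using the formula φ(n) = n × Π(1 - 1/p) for each prime factor p:
φ(1331) = 1331 × (1 - 1/11)
φ(1331) = 1210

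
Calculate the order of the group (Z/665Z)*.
432

Prime factorization: 665 = 5 × 7 × 19
Using the formula φ(n) = n × Π(1 - 1/p) for each prime factor p:
φ(665) = 665 × (1 - 1/5) × (1 - 1/7) × (1 - 1/19)
φ(665) = 432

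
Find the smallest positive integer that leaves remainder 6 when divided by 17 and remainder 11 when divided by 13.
M = 17 × 13 = 221. M₁ = 13, y₁ ≡ 4 (mod 17). M₂ = 17, y₂ ≡ 10 (mod 13). m = 6×13×4 + 11×17×10 ≡ 193 (mod 221). The smallest positive such number is 193.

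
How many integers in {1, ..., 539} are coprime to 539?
420

Prime factorization: 539 = 7^2 × 11
Using the formula φ(n) = n × Π(1 - 1/p) for each prime factor p:
φ(539) = 539 × (1 - 1/7) × (1 - 1/11)
φ(539) = 420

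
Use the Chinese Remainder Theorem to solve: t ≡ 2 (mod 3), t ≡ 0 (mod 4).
M = 3 × 4 = 12. M₁ = 4, y₁ ≡ 1 (mod 3). M₂ = 3, y₂ ≡ 3 (mod 4). t = 2×4×1 + 0×3×3 ≡ 8 (mod 12)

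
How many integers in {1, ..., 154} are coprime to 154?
60

Prime factorization: 154 = 2 × 7 × 11
Using the formula φ(n) = n × Π(1 - 1/p) for each prime factor p:
φ(154) = 154 × (1 - 1/2) × (1 - 1/7) × (1 - 1/11)
φ(154) = 60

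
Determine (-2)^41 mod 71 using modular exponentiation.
Using repeated squaring. (-2) ≡ 69 (mod 71). 41 = 32 + 8 + 1 (binary 101001). Repeated squaring mod 71: 69^1 ≡ 69; 69^2 ≡ 69² = 4761 ≡ 4; 69^4 ≡ 4² = 16 ≡ 16; 69^8 ≡ 16² = 256 ≡ 43; 69^16 ≡ 43² = 1849 ≡ 3; 69^32 ≡ 3² = 9 ≡ 9. Multiply: (-2)^41 ≡ 69^32 × 69^8 × 69^1 ≡ 9 × 43 × 69 (mod 71): 9 × 43 = 387 ≡ 32; 32 × 69 = 2208 ≡ 7. So (-2)^41 ≡ 7 (mod 71).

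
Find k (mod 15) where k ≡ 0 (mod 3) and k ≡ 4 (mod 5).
M = 3 × 5 = 15. M₁ = 5, y₁ ≡ 2 (mod 3). M₂ = 3, y₂ ≡ 2 (mod 5). k = 0×5×2 + 4×3×2 ≡ 9 (mod 15)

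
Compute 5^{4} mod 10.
5

Using successive squaring:
Binary expansion of 4: 100
Powers of 5 mod 10 (each is the square of the previous):
  5^1 ≡ 5 (mod 10)
  5^2 ≡ 5² = 25 ≡ 5 (mod 10)
  5^4 ≡ 5² = 25 ≡ 5 (mod 10)
4 is a power of 2, so 5^4 is the last square: ≡ 5 (mod 10)
Result: 5^4 ≡ 5 (mod 10)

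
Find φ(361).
342

Prime factorization: 361 = 19^2
Using the formula φ(n) = n × Π(1 - 1/p) for each prime factor p:
φ(361) = 361 × (1 - 1/19)
φ(361) = 342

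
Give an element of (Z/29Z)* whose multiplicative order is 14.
4 has order 14 mod 29 since 4^{14} ≡ 1 (mod 29) and no smaller power works.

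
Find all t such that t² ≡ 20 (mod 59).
The square roots of 20 mod 59 are 16 and 43. Verify: 16² = 256 ≡ 20 (mod 59)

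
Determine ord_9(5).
Powers of 5 mod 9: 5^1≡5, 5^2≡7, 5^3≡8, 5^4≡4, 5^5≡2, 5^6≡1. Order = 6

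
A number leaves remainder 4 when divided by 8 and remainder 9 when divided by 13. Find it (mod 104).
M = 8 × 13 = 104. M₁ = 13, y₁ ≡ 5 (mod 8). M₂ = 8, y₂ ≡ 5 (mod 13). t = 4×13×5 + 9×8×5 ≡ 100 (mod 104)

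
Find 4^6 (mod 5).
6 = 4 + 2 (binary 110). Repeated squaring mod 5: 4^1 ≡ 4; 4^2 ≡ 4² = 16 ≡ 1; 4^4 ≡ 1² = 1 ≡ 1. Multiply: 4^6 = 4^4 × 4^2 ≡ 1 × 1 (mod 5): 1 × 1 = 1 ≡ 1. So 4^6 ≡ 1 (mod 5).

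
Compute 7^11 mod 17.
Using repeated squaring. 11 = 8 + 2 + 1 (binary 1011). Repeated squaring mod 17: 7^1 ≡ 7; 7^2 ≡ 7² = 49 ≡ 15; 7^4 ≡ 15² = 225 ≡ 4; 7^8 ≡ 4² = 16 ≡ 16. Multiply: 7^11 = 7^8 × 7^2 × 7^1 ≡ 16 × 15 × 7 (mod 17): 16 × 15 = 240 ≡ 2; 2 × 7 = 14 ≡ 14. So 7^11 ≡ 14 (mod 17).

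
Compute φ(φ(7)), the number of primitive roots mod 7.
Number of primitive roots mod 7 = φ(6) = 2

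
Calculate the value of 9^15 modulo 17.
Using repeated squaring. 15 = 8 + 4 + 2 + 1 (binary 1111). Repeated squaring mod 17: 9^1 ≡ 9; 9^2 ≡ 9² = 81 ≡ 13; 9^4 ≡ 13² = 169 ≡ 16; 9^8 ≡ 16² = 256 ≡ 1. Multiply: 9^15 = 9^8 × 9^4 × 9^2 × 9^1 ≡ 1 × 16 × 13 × 9 (mod 17): 1 × 16 = 16 ≡ 16; 16 × 13 = 208 ≡ 4; 4 × 9 = 36 ≡ 2. So 9^15 ≡ 2 (mod 17).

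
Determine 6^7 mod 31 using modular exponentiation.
7 = 4 + 2 + 1 (binary 111). Repeated squaring mod 31: 6^1 ≡ 6; 6^2 ≡ 6² = 36 ≡ 5; 6^4 ≡ 5² = 25 ≡ 25. Multiply: 6^7 = 6^4 × 6^2 × 6^1 ≡ 25 × 5 × 6 (mod 31): 25 × 5 = 125 ≡ 1; 1 × 6 = 6 ≡ 6. So 6^7 ≡ 6 (mod 31).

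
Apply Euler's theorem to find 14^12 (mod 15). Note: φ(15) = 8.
By Euler: 14^{8} ≡ 1 (mod 15) since gcd(14, 15) = 1. 12 = 1×8 + 4. So 14^{12} ≡ 14^{4} ≡ 1 (mod 15)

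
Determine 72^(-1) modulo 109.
72^(-1) ≡ 53 (mod 109). Verification: 72 × 53 = 3816 ≡ 1 (mod 109)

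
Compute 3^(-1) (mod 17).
3^(-1) ≡ 6 (mod 17). Verification: 3 × 6 = 18 ≡ 1 (mod 17)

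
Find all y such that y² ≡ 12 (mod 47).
The square roots of 12 mod 47 are 24 and 23. Verify: 24² = 576 ≡ 12 (mod 47)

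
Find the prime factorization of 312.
2^3 × 3 × 13

Divide by primes starting from smallest:
312 ÷ 2 = 156
156 ÷ 2 = 78
78 ÷ 2 = 39
39 ÷ 3 = 13
13 ÷ 13 = 1

312 = 2^3 × 3 × 13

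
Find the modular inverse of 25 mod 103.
25^(-1) ≡ 33 (mod 103). Verification: 25 × 33 = 825 ≡ 1 (mod 103)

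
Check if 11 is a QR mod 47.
By Euler's criterion: 11^{23} ≡ 46 (mod 47). Since this equals -1 (≡ 46), 11 is not a QR.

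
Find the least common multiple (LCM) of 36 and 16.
144

First find GCD(36, 16) using the Euclidean algorithm:
36 = 2 × 16 + 4
16 = 4 × 4 + 0
GCD(36, 16) = 4

LCM formula: LCM(a, b) = (a × b) / GCD(a, b)
LCM(36, 16) = (36 × 16) / 4
LCM(36, 16) = 576 / 4
LCM(36, 16) = 144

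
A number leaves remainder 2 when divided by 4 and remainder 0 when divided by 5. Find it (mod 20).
M = 4 × 5 = 20. M₁ = 5, y₁ ≡ 1 (mod 4). M₂ = 4, y₂ ≡ 4 (mod 5). z = 2×5×1 + 0×4×4 ≡ 10 (mod 20)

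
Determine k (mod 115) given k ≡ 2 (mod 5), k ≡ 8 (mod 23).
77

Using the Chinese Remainder Theorem:
M = product of moduli = 115
For equation 1: M_1 = 23, 23 ≡ 3 (mod 5), inverse of 23 mod 5 is 2 (check: 3 × 2 = 6 ≡ 1 (mod 5))
For equation 2: M_2 = 5, 5 ≡ 5 (mod 23), inverse of 5 mod 23 is 14 (check: 5 × 14 = 70 ≡ 1 (mod 23))
Combine: k ≡ Σ r_i×M_i×(M_i⁻¹ mod m_i) = 2×23×2 + 8×5×14 = 92 + 560 = 652
652 mod 115 = 77
k ≡ 77 (mod 115)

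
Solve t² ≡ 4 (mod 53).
The square roots of 4 mod 53 are 51 and 2. Verify: 51² = 2601 ≡ 4 (mod 53)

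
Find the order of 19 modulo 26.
Powers of 19 mod 26: 19^1≡19, 19^2≡23, 19^3≡21, 19^4≡9, 19^5≡15, 19^6≡25, 19^7≡7, 19^8≡3, 19^9≡5, 19^10≡17, 19^11≡11, 19^12≡1. Order = 12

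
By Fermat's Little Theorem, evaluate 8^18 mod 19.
By Fermat's Little Theorem, 8^{18} ≡ 1 (mod 19) since 19 is prime and gcd(8, 19) = 1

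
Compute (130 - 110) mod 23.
20

(130 - 110) = 20
20 mod 23 = 20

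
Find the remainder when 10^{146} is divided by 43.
By Fermat: 10^{42} ≡ 1 (mod 43). 146 = 3×42 + 20. So 10^{146} ≡ 10^{20} ≡ 13 (mod 43)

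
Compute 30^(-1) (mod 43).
30^(-1) ≡ 33 (mod 43). Verification: 30 × 33 = 990 ≡ 1 (mod 43)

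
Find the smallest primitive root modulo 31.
3

A primitive root g modulo p has order p-1 = 30
Prime divisors of 30: [2, 3, 5]
g is a primitive root iff g^(30/q) ≢ 1 (mod 31) for each prime divisor q
Testing small values:
  g = 2: 2^15 ≡ 1, 2^10 ≡ 1, 2^6 ≡ 2 (mod 31) → 2^15 ≡ 1, not primitive root
  g = 3: 3^15 ≡ 30, 3^10 ≡ 25, 3^6 ≡ 16 (mod 31) → none is 1, primitive root!
The smallest primitive root is 3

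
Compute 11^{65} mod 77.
44

Using successive squaring:
Binary expansion of 65: 1000001
Powers of 11 mod 77 (each is the square of the previous):
  11^1 ≡ 11 (mod 77)
  11^2 ≡ 11² = 121 ≡ 44 (mod 77)
  11^4 ≡ 44² = 1936 ≡ 11 (mod 77)
  11^8 ≡ 11² = 121 ≡ 44 (mod 77)
  11^16 ≡ 44² = 1936 ≡ 11 (mod 77)
  11^32 ≡ 11² = 121 ≡ 44 (mod 77)
  11^64 ≡ 44² = 1936 ≡ 11 (mod 77)
65 = 64 + 1, so 11^65 = 11^64 × 11^1 ≡ 11 × 11 (mod 77)
Multiplying step by step:
  11 × 11 = 121 ≡ 44 (mod 77)
Result: 11^65 ≡ 44 (mod 77)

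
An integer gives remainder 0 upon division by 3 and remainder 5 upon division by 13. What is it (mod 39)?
M = 3 × 13 = 39. M₁ = 13, y₁ ≡ 1 (mod 3). M₂ = 3, y₂ ≡ 9 (mod 13). z = 0×13×1 + 5×3×9 ≡ 18 (mod 39). The smallest positive such number is 18.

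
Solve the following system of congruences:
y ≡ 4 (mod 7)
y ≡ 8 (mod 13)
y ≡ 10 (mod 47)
151

Using the Chinese Remainder Theorem:
M = product of moduli = 4277
For equation 1: M_1 = 611, 611 ≡ 2 (mod 7), inverse of 611 mod 7 is 4 (check: 2 × 4 = 8 ≡ 1 (mod 7))
For equation 2: M_2 = 329, 329 ≡ 4 (mod 13), inverse of 329 mod 13 is 10 (check: 4 × 10 = 40 ≡ 1 (mod 13))
For equation 3: M_3 = 91, 91 ≡ 44 (mod 47), inverse of 91 mod 47 is 31 (check: 44 × 31 = 1364 ≡ 1 (mod 47))
Combine: y ≡ Σ r_i×M_i×(M_i⁻¹ mod m_i) = 4×611×4 + 8×329×10 + 10×91×31 = 9776 + 26320 + 28210 = 64306
64306 mod 4277 = 151
y ≡ 151 (mod 4277)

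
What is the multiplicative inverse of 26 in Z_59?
25

Using Extended Euclidean Algorithm:
gcd(26, 59) = 1
Bezout coefficients: 26 × 25 + 59 × -11 = 1
So 26 × 25 ≡ 1 (mod 59)
The inverse is 25 mod 59 = 25
Verification: 26 × 25 = 650 = 11 × 59 + 1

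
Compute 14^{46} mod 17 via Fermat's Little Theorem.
2

By Fermat's Little Theorem, a^(p-1) ≡ 1 (mod p) for prime p and gcd(a, p) = 1
Here p = 17, so 14^16 ≡ 1 (mod 17)
We can reduce the exponent: 46 mod 16 = 14
So 14^46 ≡ 14^14 (mod 17)
Computing: 14^14 mod 17 = 2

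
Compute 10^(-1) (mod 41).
10^(-1) ≡ 37 (mod 41). Verification: 10 × 37 = 370 ≡ 1 (mod 41)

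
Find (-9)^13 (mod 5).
Using Fermat: (-9)^{4} ≡ 1 (mod 5). 13 ≡ 1 (mod 4). So (-9)^{13} ≡ (-9)^{1} ≡ 1 (mod 5)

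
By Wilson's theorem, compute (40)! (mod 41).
By Wilson's theorem, (40)! ≡ -1 ≡ 40 (mod 41)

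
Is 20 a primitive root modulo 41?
No

To verify, check if 20^(40/q) ≢ 1 (mod 41) for each prime divisor q of 40
Divisors of 40 = 40: [1, 2, 4, 5, 8, 10, 20, 40]
  20^(40/2) = 20^20 ≡ 1 (mod 41)
  20^(40/5) = 20^8 ≡ 37 (mod 41)
Conclusion: 20 is not a primitive root modulo 41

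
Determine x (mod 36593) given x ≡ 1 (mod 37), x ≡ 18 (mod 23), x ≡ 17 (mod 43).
18464

Using the Chinese Remainder Theorem:
M = product of moduli = 36593
For equation 1: M_1 = 989, 989 ≡ 27 (mod 37), inverse of 989 mod 37 is 11 (check: 27 × 11 = 297 ≡ 1 (mod 37))
For equation 2: M_2 = 1591, 1591 ≡ 4 (mod 23), inverse of 1591 mod 23 is 6 (check: 4 × 6 = 24 ≡ 1 (mod 23))
For equation 3: M_3 = 851, 851 ≡ 34 (mod 43), inverse of 851 mod 43 is 19 (check: 34 × 19 = 646 ≡ 1 (mod 43))
Combine: x ≡ Σ r_i×M_i×(M_i⁻¹ mod m_i) = 1×989×11 + 18×1591×6 + 17×851×19 = 10879 + 171828 + 274873 = 457580
457580 mod 36593 = 18464
x ≡ 18464 (mod 36593)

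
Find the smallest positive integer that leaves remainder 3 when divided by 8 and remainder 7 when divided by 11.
M = 8 × 11 = 88. M₁ = 11, y₁ ≡ 3 (mod 8). M₂ = 8, y₂ ≡ 7 (mod 11). k = 3×11×3 + 7×8×7 ≡ 51 (mod 88). The smallest positive such number is 51.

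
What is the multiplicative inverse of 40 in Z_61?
29

Using Extended Euclidean Algorithm:
gcd(40, 61) = 1
Bezout coefficients: 40 × 29 + 61 × -19 = 1
So 40 × 29 ≡ 1 (mod 61)
The inverse is 29 mod 61 = 29
Verification: 40 × 29 = 1160 = 19 × 61 + 1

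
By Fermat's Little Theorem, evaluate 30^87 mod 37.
By Fermat: 30^{36} ≡ 1 (mod 37). 87 = 2×36 + 15. So 30^{87} ≡ 30^{15} ≡ 11 (mod 37)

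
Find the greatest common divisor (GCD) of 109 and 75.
1

Using the Euclidean algorithm:
109 = 1 × 75 + 34
75 = 2 × 34 + 7
34 = 4 × 7 + 6
7 = 1 × 6 + 1
6 = 6 × 1 + 0

GCD(109, 75) = 1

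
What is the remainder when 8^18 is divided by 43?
Using repeated squaring. 18 = 16 + 2 (binary 10010). Repeated squaring mod 43: 8^1 ≡ 8; 8^2 ≡ 8² = 64 ≡ 21; 8^4 ≡ 21² = 441 ≡ 11; 8^8 ≡ 11² = 121 ≡ 35; 8^16 ≡ 35² = 1225 ≡ 21. Multiply: 8^18 = 8^16 × 8^2 ≡ 21 × 21 (mod 43): 21 × 21 = 441 ≡ 11. So 8^18 ≡ 11 (mod 43).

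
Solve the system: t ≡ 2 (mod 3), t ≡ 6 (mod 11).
M = 3 × 11 = 33. M₁ = 11, y₁ ≡ 2 (mod 3). M₂ = 3, y₂ ≡ 4 (mod 11). t = 2×11×2 + 6×3×4 ≡ 17 (mod 33)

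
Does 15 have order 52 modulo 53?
p - 1 = 52 has prime divisors 2, 13. Check 15^(52/q) mod 53 for each: 15^(52/2) = 15^26 ≡ 1, 15^(52/13) = 15^4 ≡ 10 (mod 53). Since 15^26 ≡ 1 (mod 53), the order of 15 divides 26 (in fact the order is 13) ≠ 52, so it is not a primitive root.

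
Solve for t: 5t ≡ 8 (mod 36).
16

Since gcd(5, 36) = 1 divides 8, a solution exists.
Multiply both sides by the inverse of 5 mod 36:
  5^(-1) mod 36 = 29
  x ≡ 29 × 8 ≡ 232 ≡ 16 (mod 36)
Verification: 5 × 16 = 80 = 2 × 36 + 8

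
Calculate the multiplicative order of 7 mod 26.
Powers of 7 mod 26: 7^1≡7, 7^2≡23, 7^3≡5, 7^4≡9, 7^5≡11, 7^6≡25, 7^7≡19, 7^8≡3, 7^9≡21, 7^10≡17, 7^11≡15, 7^12≡1. Order = 12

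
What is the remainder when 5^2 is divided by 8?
2 = 2 (binary 10). Repeated squaring mod 8: 5^1 ≡ 5; 5^2 ≡ 5² = 25 ≡ 1. So 5^2 ≡ 1 (mod 8).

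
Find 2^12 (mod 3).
Using Fermat: 2^{2} ≡ 1 (mod 3). 12 ≡ 0 (mod 2). So 2^{12} ≡ 2^{0} ≡ 1 (mod 3)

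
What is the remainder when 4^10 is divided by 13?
10 = 8 + 2 (binary 1010). Repeated squaring mod 13: 4^1 ≡ 4; 4^2 ≡ 4² = 16 ≡ 3; 4^4 ≡ 3² = 9 ≡ 9; 4^8 ≡ 9² = 81 ≡ 3. Multiply: 4^10 = 4^8 × 4^2 ≡ 3 × 3 (mod 13): 3 × 3 = 9 ≡ 9. So 4^10 ≡ 9 (mod 13).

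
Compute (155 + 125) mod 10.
0

(155 + 125) = 280
280 mod 10 = 0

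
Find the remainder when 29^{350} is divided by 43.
By Fermat: 29^{42} ≡ 1 (mod 43). 350 = 8×42 + 14. So 29^{350} ≡ 29^{14} ≡ 6 (mod 43)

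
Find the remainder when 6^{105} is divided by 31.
By Fermat: 6^{30} ≡ 1 (mod 31). 105 = 3×30 + 15. So 6^{105} ≡ 6^{15} ≡ 30 (mod 31)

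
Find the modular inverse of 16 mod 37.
16^(-1) ≡ 7 (mod 37). Verification: 16 × 7 = 112 ≡ 1 (mod 37)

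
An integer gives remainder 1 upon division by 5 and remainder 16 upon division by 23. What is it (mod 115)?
M = 5 × 23 = 115. M₁ = 23, y₁ ≡ 2 (mod 5). M₂ = 5, y₂ ≡ 14 (mod 23). m = 1×23×2 + 16×5×14 ≡ 16 (mod 115). The smallest positive such number is 16.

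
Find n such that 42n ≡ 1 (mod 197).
42^(-1) ≡ 61 (mod 197). Verification: 42 × 61 = 2562 ≡ 1 (mod 197)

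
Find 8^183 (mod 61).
Using Fermat: 8^{60} ≡ 1 (mod 61). 183 ≡ 3 (mod 60). So 8^{183} ≡ 8^{3} ≡ 24 (mod 61)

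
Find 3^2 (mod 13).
2 = 2 (binary 10). Repeated squaring mod 13: 3^1 ≡ 3; 3^2 ≡ 3² = 9 ≡ 9. So 3^2 ≡ 9 (mod 13).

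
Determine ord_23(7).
Powers of 7 mod 23: 7^1≡7, 7^2≡3, 7^3≡21, 7^4≡9, 7^5≡17, 7^6≡4, 7^7≡5, 7^8≡12, 7^9≡15, 7^10≡13, 7^11≡22, 7^12≡16, 7^13≡20, 7^14≡2, 7^15≡14, 7^16≡6, 7^17≡19, 7^18≡18, 7^19≡11, 7^20≡8, 7^21≡10, 7^22≡1. Order = 22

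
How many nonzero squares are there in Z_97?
For prime 97, there are (p-1)/2 = (97-1)/2 = 48 quadratic residues (excluding 0).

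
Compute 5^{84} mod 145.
30

Using successive squaring:
Binary expansion of 84: 1010100
Powers of 5 mod 145 (each is the square of the previous):
  5^1 ≡ 5 (mod 145)
  5^2 ≡ 5² = 25 ≡ 25 (mod 145)
  5^4 ≡ 25² = 625 ≡ 45 (mod 145)
  5^8 ≡ 45² = 2025 ≡ 140 (mod 145)
  5^16 ≡ 140² = 19600 ≡ 25 (mod 145)
  5^32 ≡ 25² = 625 ≡ 45 (mod 145)
  5^64 ≡ 45² = 2025 ≡ 140 (mod 145)
84 = 64 + 16 + 4, so 5^84 = 5^64 × 5^16 × 5^4 ≡ 140 × 25 × 45 (mod 145)
Multiplying step by step:
  140 × 25 = 3500 ≡ 20 (mod 145)
  20 × 45 = 900 ≡ 30 (mod 145)
Result: 5^84 ≡ 30 (mod 145)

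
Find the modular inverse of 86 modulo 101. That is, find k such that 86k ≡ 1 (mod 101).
74

Using Extended Euclidean Algorithm:
gcd(86, 101) = 1
Bezout coefficients: 86 × -27 + 101 × 23 = 1
So 86 × -27 ≡ 1 (mod 101)
The inverse is -27 mod 101 = 74
Verification: 86 × 74 = 6364 = 63 × 101 + 1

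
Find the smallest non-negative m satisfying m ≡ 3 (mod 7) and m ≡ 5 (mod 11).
M = 7 × 11 = 77. M₁ = 11, y₁ ≡ 2 (mod 7). M₂ = 7, y₂ ≡ 8 (mod 11). m = 3×11×2 + 5×7×8 ≡ 38 (mod 77)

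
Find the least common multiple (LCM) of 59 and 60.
3540

First find GCD(59, 60) using the Euclidean algorithm:
59 = 0 × 60 + 59
60 = 1 × 59 + 1
59 = 59 × 1 + 0
GCD(59, 60) = 1

LCM formula: LCM(a, b) = (a × b) / GCD(a, b)
LCM(59, 60) = (59 × 60) / 1
LCM(59, 60) = 3540 / 1
LCM(59, 60) = 3540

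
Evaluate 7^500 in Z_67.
Using Fermat: 7^{66} ≡ 1 (mod 67). 500 ≡ 38 (mod 66). So 7^{500} ≡ 7^{38} ≡ 10 (mod 67)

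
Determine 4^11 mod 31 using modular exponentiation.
Using repeated squaring. 11 = 8 + 2 + 1 (binary 1011). Repeated squaring mod 31: 4^1 ≡ 4; 4^2 ≡ 4² = 16 ≡ 16; 4^4 ≡ 16² = 256 ≡ 8; 4^8 ≡ 8² = 64 ≡ 2. Multiply: 4^11 = 4^8 × 4^2 × 4^1 ≡ 2 × 16 × 4 (mod 31): 2 × 16 = 32 ≡ 1; 1 × 4 = 4 ≡ 4. So 4^11 ≡ 4 (mod 31).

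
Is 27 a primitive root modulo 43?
p - 1 = 42 has prime divisors 2, 3, 7. Check 27^(42/q) mod 43 for each: 27^(42/2) = 27^21 ≡ 42, 27^(42/3) = 27^14 ≡ 1, 27^(42/7) = 27^6 ≡ 35 (mod 43). Since 27^14 ≡ 1 (mod 43), the order of 27 divides 14 (in fact the order is 14) ≠ 42, so it is not a primitive root.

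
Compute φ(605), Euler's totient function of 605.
440

Prime factorization: 605 = 5 × 11^2
Using the formula φ(n) = n × Π(1 - 1/p) for each prime factor p:
φ(605) = 605 × (1 - 1/5) × (1 - 1/11)
φ(605) = 440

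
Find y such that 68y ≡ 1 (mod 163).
68^(-1) ≡ 12 (mod 163). Verification: 68 × 12 = 816 ≡ 1 (mod 163)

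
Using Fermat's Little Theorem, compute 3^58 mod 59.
By Fermat's Little Theorem, 3^{58} ≡ 1 (mod 59) since 59 is prime and gcd(3, 59) = 1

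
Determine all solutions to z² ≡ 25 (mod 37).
The square roots of 25 mod 37 are 5 and 32. Verify: 5² = 25 ≡ 25 (mod 37)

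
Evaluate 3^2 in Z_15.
2 = 2 (binary 10). Repeated squaring mod 15: 3^1 ≡ 3; 3^2 ≡ 3² = 9 ≡ 9. So 3^2 ≡ 9 (mod 15).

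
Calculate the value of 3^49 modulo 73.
Using repeated squaring. 49 = 32 + 16 + 1 (binary 110001). Repeated squaring mod 73: 3^1 ≡ 3; 3^2 ≡ 3² = 9 ≡ 9; 3^4 ≡ 9² = 81 ≡ 8; 3^8 ≡ 8² = 64 ≡ 64; 3^16 ≡ 64² = 4096 ≡ 8; 3^32 ≡ 8² = 64 ≡ 64. Multiply: 3^49 = 3^32 × 3^16 × 3^1 ≡ 64 × 8 × 3 (mod 73): 64 × 8 = 512 ≡ 1; 1 × 3 = 3 ≡ 3. So 3^49 ≡ 3 (mod 73).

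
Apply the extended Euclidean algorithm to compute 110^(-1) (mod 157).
Extended GCD: 110(10) + 157(-7) = 1. So 110^(-1) ≡ 10 ≡ 10 (mod 157). Verify: 110 × 10 = 1100 ≡ 1 (mod 157)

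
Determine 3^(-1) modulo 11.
3^(-1) ≡ 4 (mod 11). Verification: 3 × 4 = 12 ≡ 1 (mod 11)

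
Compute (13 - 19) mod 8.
2

(13 - 19) = -6
-6 mod 8 = 2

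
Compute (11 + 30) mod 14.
13

(11 + 30) = 41
41 mod 14 = 13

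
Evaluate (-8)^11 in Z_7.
Using Fermat: (-8)^{6} ≡ 1 (mod 7). 11 ≡ 5 (mod 6). So (-8)^{11} ≡ (-8)^{5} ≡ 6 (mod 7)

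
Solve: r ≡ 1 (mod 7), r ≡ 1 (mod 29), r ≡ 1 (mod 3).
M = 7 × 29 × 3 = 609. M₁ = 87, y₁ ≡ 5 (mod 7). M₂ = 21, y₂ ≡ 18 (mod 29). M₃ = 203, y₃ ≡ 2 (mod 3). r = 1×87×5 + 1×21×18 + 1×203×2 ≡ 1 (mod 609)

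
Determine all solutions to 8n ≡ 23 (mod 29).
21

Since gcd(8, 29) = 1 divides 23, a solution exists.
Multiply both sides by the inverse of 8 mod 29:
  8^(-1) mod 29 = 11
  x ≡ 11 × 23 ≡ 253 ≡ 21 (mod 29)
Verification: 8 × 21 = 168 = 5 × 29 + 23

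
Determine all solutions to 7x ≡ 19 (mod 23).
6

Since gcd(7, 23) = 1 divides 19, a solution exists.
Multiply both sides by the inverse of 7 mod 23:
  7^(-1) mod 23 = 10
  x ≡ 10 × 19 ≡ 190 ≡ 6 (mod 23)
Verification: 7 × 6 = 42 = 1 × 23 + 19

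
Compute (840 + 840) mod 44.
8

(840 + 840) = 1680
1680 mod 44 = 8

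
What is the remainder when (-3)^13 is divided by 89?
Using repeated squaring. (-3) ≡ 86 (mod 89). 13 = 8 + 4 + 1 (binary 1101). Repeated squaring mod 89: 86^1 ≡ 86; 86^2 ≡ 86² = 7396 ≡ 9; 86^4 ≡ 9² = 81 ≡ 81; 86^8 ≡ 81² = 6561 ≡ 64. Multiply: (-3)^13 ≡ 86^8 × 86^4 × 86^1 ≡ 64 × 81 × 86 (mod 89): 64 × 81 = 5184 ≡ 22; 22 × 86 = 1892 ≡ 23. So (-3)^13 ≡ 23 (mod 89).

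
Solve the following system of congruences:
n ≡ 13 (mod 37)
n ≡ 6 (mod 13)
383

Using the Chinese Remainder Theorem:
M = product of moduli = 481
For equation 1: M_1 = 13, 13 ≡ 13 (mod 37), inverse of 13 mod 37 is 20 (check: 13 × 20 = 260 ≡ 1 (mod 37))
For equation 2: M_2 = 37, 37 ≡ 11 (mod 13), inverse of 37 mod 13 is 6 (check: 11 × 6 = 66 ≡ 1 (mod 13))
Combine: n ≡ Σ r_i×M_i×(M_i⁻¹ mod m_i) = 13×13×20 + 6×37×6 = 3380 + 1332 = 4712
4712 mod 481 = 383
n ≡ 383 (mod 481)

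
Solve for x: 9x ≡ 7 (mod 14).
7

Since gcd(9, 14) = 1 divides 7, a solution exists.
Multiply both sides by the inverse of 9 mod 14:
  9^(-1) mod 14 = 11
  x ≡ 11 × 7 ≡ 77 ≡ 7 (mod 14)
Verification: 9 × 7 = 63 = 4 × 14 + 7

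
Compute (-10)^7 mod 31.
(-10) ≡ 21 (mod 31). 7 = 4 + 2 + 1 (binary 111). Repeated squaring mod 31: 21^1 ≡ 21; 21^2 ≡ 21² = 441 ≡ 7; 21^4 ≡ 7² = 49 ≡ 18. Multiply: (-10)^7 ≡ 21^4 × 21^2 × 21^1 ≡ 18 × 7 × 21 (mod 31): 18 × 7 = 126 ≡ 2; 2 × 21 = 42 ≡ 11. So (-10)^7 ≡ 11 (mod 31).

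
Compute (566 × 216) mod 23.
11

(566 × 216) = 122256
122256 mod 23 = 11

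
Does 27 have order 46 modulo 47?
p - 1 = 46 has prime divisors 2, 23. Check 27^(46/q) mod 47 for each: 27^(46/2) = 27^23 ≡ 1, 27^(46/23) = 27^2 ≡ 24 (mod 47). Since 27^23 ≡ 1 (mod 47), the order of 27 divides 23 (in fact the order is 23) ≠ 46, so it is not a primitive root.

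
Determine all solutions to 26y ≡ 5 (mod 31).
30

Since gcd(26, 31) = 1 divides 5, a solution exists.
Multiply both sides by the inverse of 26 mod 31:
  26^(-1) mod 31 = 6
  x ≡ 6 × 5 ≡ 30 ≡ 30 (mod 31)
Verification: 26 × 30 = 780 = 25 × 31 + 5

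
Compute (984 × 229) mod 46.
28

(984 × 229) = 225336
225336 mod 46 = 28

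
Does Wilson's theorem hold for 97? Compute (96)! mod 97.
(96)! mod 97 = 96. Since this equals -1 (mod 97), Wilson confirms 97 is prime.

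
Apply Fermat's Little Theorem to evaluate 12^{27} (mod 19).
18

By Fermat's Little Theorem, a^(p-1) ≡ 1 (mod p) for prime p and gcd(a, p) = 1
Here p = 19, so 12^18 ≡ 1 (mod 19)
We can reduce the exponent: 27 mod 18 = 9
So 12^27 ≡ 12^9 (mod 19)
Computing: 12^9 mod 19 = 18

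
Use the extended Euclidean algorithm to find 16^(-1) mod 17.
Extended GCD: 16(-1) + 17(1) = 1. So 16^(-1) ≡ 16 ≡ 16 (mod 17). Verify: 16 × 16 = 256 ≡ 1 (mod 17)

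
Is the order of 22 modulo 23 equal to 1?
No, the actual order is 2, not 1.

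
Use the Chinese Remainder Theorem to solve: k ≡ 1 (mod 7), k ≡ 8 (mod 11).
8

Using the Chinese Remainder Theorem:
M = product of moduli = 77
For equation 1: M_1 = 11, 11 ≡ 4 (mod 7), inverse of 11 mod 7 is 2 (check: 4 × 2 = 8 ≡ 1 (mod 7))
For equation 2: M_2 = 7, 7 ≡ 7 (mod 11), inverse of 7 mod 11 is 8 (check: 7 × 8 = 56 ≡ 1 (mod 11))
Combine: k ≡ Σ r_i×M_i×(M_i⁻¹ mod m_i) = 1×11×2 + 8×7×8 = 22 + 448 = 470
470 mod 77 = 8
k ≡ 8 (mod 77)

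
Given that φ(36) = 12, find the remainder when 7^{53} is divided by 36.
By Euler: 7^{12} ≡ 1 (mod 36) since gcd(7, 36) = 1. 53 = 4×12 + 5. So 7^{53} ≡ 7^{5} ≡ 31 (mod 36)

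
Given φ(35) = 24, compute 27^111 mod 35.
By Euler: 27^{24} ≡ 1 (mod 35) since gcd(27, 35) = 1. 111 = 4×24 + 15. So 27^{111} ≡ 27^{15} ≡ 13 (mod 35)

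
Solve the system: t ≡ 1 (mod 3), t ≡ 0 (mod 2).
M = 3 × 2 = 6. M₁ = 2, y₁ ≡ 2 (mod 3). M₂ = 3, y₂ ≡ 1 (mod 2). t = 1×2×2 + 0×3×1 ≡ 4 (mod 6)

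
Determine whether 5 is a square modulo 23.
By Euler's criterion: 5^{11} ≡ 22 (mod 23). Since this equals -1 (≡ 22), 5 is not a QR.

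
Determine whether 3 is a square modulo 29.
By Euler's criterion: 3^{14} ≡ 28 (mod 29). Since this equals -1 (≡ 28), 3 is not a QR.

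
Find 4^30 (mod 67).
Using repeated squaring. 30 = 16 + 8 + 4 + 2 (binary 11110). Repeated squaring mod 67: 4^1 ≡ 4; 4^2 ≡ 4² = 16 ≡ 16; 4^4 ≡ 16² = 256 ≡ 55; 4^8 ≡ 55² = 3025 ≡ 10; 4^16 ≡ 10² = 100 ≡ 33. Multiply: 4^30 = 4^16 × 4^8 × 4^4 × 4^2 ≡ 33 × 10 × 55 × 16 (mod 67): 33 × 10 = 330 ≡ 62; 62 × 55 = 3410 ≡ 60; 60 × 16 = 960 ≡ 22. So 4^30 ≡ 22 (mod 67).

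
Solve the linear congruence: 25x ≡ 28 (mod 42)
28

Since gcd(25, 42) = 1 divides 28, a solution exists.
Multiply both sides by the inverse of 25 mod 42:
  25^(-1) mod 42 = 37
  x ≡ 37 × 28 ≡ 1036 ≡ 28 (mod 42)
Verification: 25 × 28 = 700 = 16 × 42 + 28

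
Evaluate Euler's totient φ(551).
504

Prime factorization: 551 = 19 × 29
Using the formula φ(n) = n × Π(1 - 1/p) for each prime factor p:
φ(551) = 551 × (1 - 1/19) × (1 - 1/29)
φ(551) = 504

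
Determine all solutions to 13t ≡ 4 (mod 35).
3

Since gcd(13, 35) = 1 divides 4, a solution exists.
Multiply both sides by the inverse of 13 mod 35:
  13^(-1) mod 35 = 27
  x ≡ 27 × 4 ≡ 108 ≡ 3 (mod 35)
Verification: 13 × 3 = 39 = 1 × 35 + 4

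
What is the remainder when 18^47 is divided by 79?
Using repeated squaring. 47 = 32 + 8 + 4 + 2 + 1 (binary 101111). Repeated squaring mod 79: 18^1 ≡ 18; 18^2 ≡ 18² = 324 ≡ 8; 18^4 ≡ 8² = 64 ≡ 64; 18^8 ≡ 64² = 4096 ≡ 67; 18^16 ≡ 67² = 4489 ≡ 65; 18^32 ≡ 65² = 4225 ≡ 38. Multiply: 18^47 = 18^32 × 18^8 × 18^4 × 18^2 × 18^1 ≡ 38 × 67 × 64 × 8 × 18 (mod 79): 38 × 67 = 2546 ≡ 18; 18 × 64 = 1152 ≡ 46; 46 × 8 = 368 ≡ 52; 52 × 18 = 936 ≡ 67. So 18^47 ≡ 67 (mod 79).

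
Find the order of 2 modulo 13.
Powers of 2 mod 13: 2^1≡2, 2^2≡4, 2^3≡8, 2^4≡3, 2^5≡6, 2^6≡12, 2^7≡11, 2^8≡9, 2^9≡5, 2^10≡10, 2^11≡7, 2^12≡1. Order = 12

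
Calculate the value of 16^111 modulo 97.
Using Fermat: 16^{96} ≡ 1 (mod 97). 111 ≡ 15 (mod 96). So 16^{111} ≡ 16^{15} ≡ 22 (mod 97)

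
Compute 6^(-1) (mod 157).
6^(-1) ≡ 131 (mod 157). Verification: 6 × 131 = 786 ≡ 1 (mod 157)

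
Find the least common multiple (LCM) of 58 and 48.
1392

First find GCD(58, 48) using the Euclidean algorithm:
58 = 1 × 48 + 10
48 = 4 × 10 + 8
10 = 1 × 8 + 2
8 = 4 × 2 + 0
GCD(58, 48) = 2

LCM formula: LCM(a, b) = (a × b) / GCD(a, b)
LCM(58, 48) = (58 × 48) / 2
LCM(58, 48) = 2784 / 2
LCM(58, 48) = 1392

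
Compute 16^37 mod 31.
Using Fermat: 16^{30} ≡ 1 (mod 31). 37 ≡ 7 (mod 30). So 16^{37} ≡ 16^{7} ≡ 8 (mod 31)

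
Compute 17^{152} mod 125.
86

Using successive squaring:
Binary expansion of 152: 10011000
Powers of 17 mod 125 (each is the square of the previous):
  17^1 ≡ 17 (mod 125)
  17^2 ≡ 17² = 289 ≡ 39 (mod 125)
  17^4 ≡ 39² = 1521 ≡ 21 (mod 125)
  17^8 ≡ 21² = 441 ≡ 66 (mod 125)
  17^16 ≡ 66² = 4356 ≡ 106 (mod 125)
  17^32 ≡ 106² = 11236 ≡ 111 (mod 125)
  17^64 ≡ 111² = 12321 ≡ 71 (mod 125)
  17^128 ≡ 71² = 5041 ≡ 41 (mod 125)
152 = 128 + 16 + 8, so 17^152 = 17^128 × 17^16 × 17^8 ≡ 41 × 106 × 66 (mod 125)
Multiplying step by step:
  41 × 106 = 4346 ≡ 96 (mod 125)
  96 × 66 = 6336 ≡ 86 (mod 125)
Result: 17^152 ≡ 86 (mod 125)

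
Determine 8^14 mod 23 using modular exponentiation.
Using repeated squaring. 14 = 8 + 4 + 2 (binary 1110). Repeated squaring mod 23: 8^1 ≡ 8; 8^2 ≡ 8² = 64 ≡ 18; 8^4 ≡ 18² = 324 ≡ 2; 8^8 ≡ 2² = 4 ≡ 4. Multiply: 8^14 = 8^8 × 8^4 × 8^2 ≡ 4 × 2 × 18 (mod 23): 4 × 2 = 8 ≡ 8; 8 × 18 = 144 ≡ 6. So 8^14 ≡ 6 (mod 23).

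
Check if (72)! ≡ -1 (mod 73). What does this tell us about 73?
(72)! mod 73 = 72. Since this equals -1 (mod 73), Wilson confirms 73 is prime.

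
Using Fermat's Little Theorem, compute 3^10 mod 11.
By Fermat's Little Theorem, 3^{10} ≡ 1 (mod 11) since 11 is prime and gcd(3, 11) = 1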